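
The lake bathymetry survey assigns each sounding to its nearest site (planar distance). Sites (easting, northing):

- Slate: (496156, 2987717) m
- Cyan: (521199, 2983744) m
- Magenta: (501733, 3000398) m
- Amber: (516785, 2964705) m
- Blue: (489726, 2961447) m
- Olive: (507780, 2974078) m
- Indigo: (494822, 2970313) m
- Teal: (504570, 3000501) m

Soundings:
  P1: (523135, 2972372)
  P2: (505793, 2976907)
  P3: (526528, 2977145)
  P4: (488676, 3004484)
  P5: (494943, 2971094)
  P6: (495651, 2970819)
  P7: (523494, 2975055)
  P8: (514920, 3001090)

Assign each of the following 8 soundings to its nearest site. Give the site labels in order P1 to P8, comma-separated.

Amber, Olive, Cyan, Magenta, Indigo, Indigo, Cyan, Teal

P1 → Amber (d²=99105389.00)
P2 → Olive (d²=11951410.00)
P3 → Cyan (d²=71945042.00)
P4 → Magenta (d²=187180645.00)
P5 → Indigo (d²=624602.00)
P6 → Indigo (d²=943277.00)
P7 → Cyan (d²=80765746.00)
P8 → Teal (d²=107469421.00)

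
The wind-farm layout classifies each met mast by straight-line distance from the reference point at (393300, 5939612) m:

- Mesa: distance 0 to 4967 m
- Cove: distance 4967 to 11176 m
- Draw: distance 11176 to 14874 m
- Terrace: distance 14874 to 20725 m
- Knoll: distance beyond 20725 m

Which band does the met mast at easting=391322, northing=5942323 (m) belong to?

Distance = √((391322−393300)² + (5942323−5939612)²) = √(3912484.000 + 7349521.000) = 3355.891 m.
0 ≤ 3355.891 < 4967 → Mesa.

Mesa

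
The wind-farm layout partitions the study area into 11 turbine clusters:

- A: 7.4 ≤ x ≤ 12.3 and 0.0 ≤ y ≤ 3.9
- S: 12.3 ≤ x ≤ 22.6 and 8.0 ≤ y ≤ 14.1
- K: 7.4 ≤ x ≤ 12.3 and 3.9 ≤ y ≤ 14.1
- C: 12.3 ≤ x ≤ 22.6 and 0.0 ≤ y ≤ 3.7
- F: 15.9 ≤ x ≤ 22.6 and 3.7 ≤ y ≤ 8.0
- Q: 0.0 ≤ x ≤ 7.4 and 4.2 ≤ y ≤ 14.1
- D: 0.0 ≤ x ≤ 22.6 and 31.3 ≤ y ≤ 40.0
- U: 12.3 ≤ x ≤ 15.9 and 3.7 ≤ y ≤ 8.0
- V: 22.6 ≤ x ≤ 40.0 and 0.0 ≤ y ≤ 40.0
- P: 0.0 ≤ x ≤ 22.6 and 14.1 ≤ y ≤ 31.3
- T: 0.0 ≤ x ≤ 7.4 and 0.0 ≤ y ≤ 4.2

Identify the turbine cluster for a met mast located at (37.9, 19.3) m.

V

The point has x = 37.9 and y = 19.3.
Only V satisfies 22.6 ≤ x ≤ 40.0 and 0.0 ≤ y ≤ 40.0.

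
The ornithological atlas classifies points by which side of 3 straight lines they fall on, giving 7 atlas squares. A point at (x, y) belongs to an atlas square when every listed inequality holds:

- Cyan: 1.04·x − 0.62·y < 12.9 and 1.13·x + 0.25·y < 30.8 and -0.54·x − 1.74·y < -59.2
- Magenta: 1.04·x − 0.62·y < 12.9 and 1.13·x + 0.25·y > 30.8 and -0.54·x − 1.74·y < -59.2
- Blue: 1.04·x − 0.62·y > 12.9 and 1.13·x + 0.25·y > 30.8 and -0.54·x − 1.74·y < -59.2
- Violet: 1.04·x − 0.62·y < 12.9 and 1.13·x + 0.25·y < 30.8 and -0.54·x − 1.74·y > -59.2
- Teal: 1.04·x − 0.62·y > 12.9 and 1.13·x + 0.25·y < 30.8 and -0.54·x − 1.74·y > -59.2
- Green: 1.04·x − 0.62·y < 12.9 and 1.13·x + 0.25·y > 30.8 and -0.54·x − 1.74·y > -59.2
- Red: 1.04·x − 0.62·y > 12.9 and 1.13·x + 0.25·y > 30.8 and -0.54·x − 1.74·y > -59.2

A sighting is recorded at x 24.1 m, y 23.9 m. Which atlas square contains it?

Green

1.04·24.1 − 0.62·23.9 = 10.246, which is < 12.9
1.13·24.1 + 0.25·23.9 = 33.208, which is > 30.8
-0.54·24.1 − 1.74·23.9 = -54.600, which is > -59.2
This sign pattern matches Green.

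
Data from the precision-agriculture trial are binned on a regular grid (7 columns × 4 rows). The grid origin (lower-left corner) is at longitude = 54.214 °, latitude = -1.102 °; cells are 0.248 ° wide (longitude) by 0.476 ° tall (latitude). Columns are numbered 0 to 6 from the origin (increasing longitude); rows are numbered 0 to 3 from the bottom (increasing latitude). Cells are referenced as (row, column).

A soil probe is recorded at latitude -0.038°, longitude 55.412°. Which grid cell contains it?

Column index: ⌊(55.412 − 54.214) / 0.248⌋ = ⌊4.831⌋ = 4
Row offset from origin: ⌊(-0.038 − -1.102) / 0.476⌋ = ⌊2.235⌋ = 2 → row 2

(2, 4)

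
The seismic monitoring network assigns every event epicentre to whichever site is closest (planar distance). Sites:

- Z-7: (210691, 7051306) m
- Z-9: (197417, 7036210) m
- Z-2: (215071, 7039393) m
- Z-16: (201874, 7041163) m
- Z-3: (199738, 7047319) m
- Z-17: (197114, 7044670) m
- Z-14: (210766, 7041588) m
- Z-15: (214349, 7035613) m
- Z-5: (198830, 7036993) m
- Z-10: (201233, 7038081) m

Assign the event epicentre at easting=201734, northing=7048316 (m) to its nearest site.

Z-3

Squared distances to each site:
Z-7: 89167949.000; Z-9: 165191725.000; Z-2: 257495498.000; Z-16: 51185009.000; Z-3: 4978025.000; Z-17: 34637716.000; Z-14: 126843008.000; Z-15: 320504434.000; Z-5: 136643545.000; Z-10: 105006226.000.
Minimum at Z-3.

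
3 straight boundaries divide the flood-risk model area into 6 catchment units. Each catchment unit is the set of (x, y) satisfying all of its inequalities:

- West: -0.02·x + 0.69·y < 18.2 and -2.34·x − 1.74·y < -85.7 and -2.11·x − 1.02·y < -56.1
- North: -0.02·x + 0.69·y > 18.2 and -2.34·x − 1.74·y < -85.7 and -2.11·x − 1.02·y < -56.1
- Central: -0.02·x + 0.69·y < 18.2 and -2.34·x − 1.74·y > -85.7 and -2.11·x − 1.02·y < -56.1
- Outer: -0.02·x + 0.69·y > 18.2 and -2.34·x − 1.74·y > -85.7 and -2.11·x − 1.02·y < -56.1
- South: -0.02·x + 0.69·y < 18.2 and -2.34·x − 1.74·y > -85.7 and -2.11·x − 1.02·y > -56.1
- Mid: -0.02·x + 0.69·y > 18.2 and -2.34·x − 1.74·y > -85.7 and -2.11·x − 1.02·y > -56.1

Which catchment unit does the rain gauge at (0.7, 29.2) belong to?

-0.02·0.7 + 0.69·29.2 = 20.134, which is > 18.2
-2.34·0.7 − 1.74·29.2 = -52.446, which is > -85.7
-2.11·0.7 − 1.02·29.2 = -31.261, which is > -56.1
This sign pattern matches Mid.

Mid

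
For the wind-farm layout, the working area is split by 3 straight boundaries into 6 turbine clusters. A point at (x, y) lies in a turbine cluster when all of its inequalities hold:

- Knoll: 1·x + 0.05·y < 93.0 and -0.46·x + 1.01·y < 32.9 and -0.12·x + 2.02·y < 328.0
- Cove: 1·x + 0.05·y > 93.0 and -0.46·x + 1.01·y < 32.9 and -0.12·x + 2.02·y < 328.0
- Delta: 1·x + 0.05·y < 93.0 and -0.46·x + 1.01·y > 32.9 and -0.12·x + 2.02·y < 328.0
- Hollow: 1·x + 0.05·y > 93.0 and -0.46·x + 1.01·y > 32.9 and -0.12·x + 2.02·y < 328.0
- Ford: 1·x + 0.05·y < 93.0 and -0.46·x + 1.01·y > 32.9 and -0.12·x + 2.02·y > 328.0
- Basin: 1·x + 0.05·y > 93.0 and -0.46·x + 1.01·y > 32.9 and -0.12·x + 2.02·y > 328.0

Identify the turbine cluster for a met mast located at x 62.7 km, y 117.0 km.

Delta

1·62.7 + 0.05·117.0 = 68.550, which is < 93.0
-0.46·62.7 + 1.01·117.0 = 89.328, which is > 32.9
-0.12·62.7 + 2.02·117.0 = 228.816, which is < 328.0
This sign pattern matches Delta.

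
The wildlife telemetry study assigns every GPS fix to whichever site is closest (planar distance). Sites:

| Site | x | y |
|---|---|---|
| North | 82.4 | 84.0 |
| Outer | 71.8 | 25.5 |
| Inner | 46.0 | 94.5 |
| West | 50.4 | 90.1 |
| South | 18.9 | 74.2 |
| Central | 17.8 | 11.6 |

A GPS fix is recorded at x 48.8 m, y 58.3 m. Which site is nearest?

Squared distances to each site:
North: 1789.450; Outer: 1604.840; Inner: 1318.280; West: 1013.800; South: 1146.820; Central: 3141.890.
Minimum at West.

West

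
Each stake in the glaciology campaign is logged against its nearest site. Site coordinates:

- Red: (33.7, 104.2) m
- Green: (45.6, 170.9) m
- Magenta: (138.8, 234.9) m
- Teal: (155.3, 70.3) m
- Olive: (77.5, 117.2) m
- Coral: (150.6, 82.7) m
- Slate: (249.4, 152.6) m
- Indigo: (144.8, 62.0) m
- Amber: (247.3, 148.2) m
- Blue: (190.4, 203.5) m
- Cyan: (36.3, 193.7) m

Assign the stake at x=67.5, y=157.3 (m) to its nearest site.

Squared distances to each site:
Red: 3962.050; Green: 664.570; Magenta: 11105.450; Teal: 15277.840; Olive: 1708.010; Coral: 12470.770; Slate: 33109.700; Indigo: 15057.380; Amber: 32410.850; Blue: 17238.850; Cyan: 2298.400.
Minimum at Green.

Green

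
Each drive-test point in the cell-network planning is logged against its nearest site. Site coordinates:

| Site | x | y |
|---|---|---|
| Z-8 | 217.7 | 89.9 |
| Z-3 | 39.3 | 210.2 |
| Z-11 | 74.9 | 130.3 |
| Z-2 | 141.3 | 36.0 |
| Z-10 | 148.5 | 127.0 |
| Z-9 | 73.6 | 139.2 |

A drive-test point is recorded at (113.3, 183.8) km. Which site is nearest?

Squared distances to each site:
Z-8: 19716.570; Z-3: 6172.960; Z-11: 4336.810; Z-2: 22628.840; Z-10: 4465.280; Z-9: 3565.250.
Minimum at Z-9.

Z-9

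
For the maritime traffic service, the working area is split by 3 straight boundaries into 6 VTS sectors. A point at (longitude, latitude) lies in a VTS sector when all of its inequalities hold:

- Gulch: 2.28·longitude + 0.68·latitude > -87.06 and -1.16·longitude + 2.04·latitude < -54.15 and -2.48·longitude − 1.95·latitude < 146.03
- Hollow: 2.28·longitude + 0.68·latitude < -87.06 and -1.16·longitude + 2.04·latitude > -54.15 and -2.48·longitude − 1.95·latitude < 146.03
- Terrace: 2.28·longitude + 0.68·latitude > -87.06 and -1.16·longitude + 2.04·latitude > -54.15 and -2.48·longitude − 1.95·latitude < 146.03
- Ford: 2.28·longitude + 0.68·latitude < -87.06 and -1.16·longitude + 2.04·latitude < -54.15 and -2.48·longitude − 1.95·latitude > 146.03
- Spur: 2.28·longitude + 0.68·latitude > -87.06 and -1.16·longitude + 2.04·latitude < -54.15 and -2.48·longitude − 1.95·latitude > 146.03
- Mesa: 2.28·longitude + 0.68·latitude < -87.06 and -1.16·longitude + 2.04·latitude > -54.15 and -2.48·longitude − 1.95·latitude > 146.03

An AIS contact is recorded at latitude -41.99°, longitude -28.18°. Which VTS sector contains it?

2.28·-28.18 + 0.68·-41.99 = -92.804, which is < -87.06
-1.16·-28.18 + 2.04·-41.99 = -52.971, which is > -54.15
-2.48·-28.18 − 1.95·-41.99 = 151.767, which is > 146.03
This sign pattern matches Mesa.

Mesa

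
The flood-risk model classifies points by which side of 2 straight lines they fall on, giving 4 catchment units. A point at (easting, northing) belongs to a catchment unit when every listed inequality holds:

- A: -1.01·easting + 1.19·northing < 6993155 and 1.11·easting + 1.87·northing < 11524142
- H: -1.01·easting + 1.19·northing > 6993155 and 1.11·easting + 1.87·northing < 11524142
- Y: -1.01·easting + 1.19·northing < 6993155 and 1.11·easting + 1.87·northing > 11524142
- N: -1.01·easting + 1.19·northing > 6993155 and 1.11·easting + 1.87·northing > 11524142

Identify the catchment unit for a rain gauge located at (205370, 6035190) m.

-1.01·205370 + 1.19·6035190 = 6974452.400, which is < 6993155
1.11·205370 + 1.87·6035190 = 11513766.000, which is < 11524142
This sign pattern matches A.

A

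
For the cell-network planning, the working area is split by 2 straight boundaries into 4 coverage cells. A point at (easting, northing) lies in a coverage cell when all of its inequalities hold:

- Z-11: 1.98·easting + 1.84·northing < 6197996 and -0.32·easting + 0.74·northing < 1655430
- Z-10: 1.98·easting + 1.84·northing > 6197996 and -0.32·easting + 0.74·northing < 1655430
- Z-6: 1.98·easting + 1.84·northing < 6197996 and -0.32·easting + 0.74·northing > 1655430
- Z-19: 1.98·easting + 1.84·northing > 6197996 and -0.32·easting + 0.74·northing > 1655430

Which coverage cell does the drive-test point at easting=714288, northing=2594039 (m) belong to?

1.98·714288 + 1.84·2594039 = 6187322.000, which is < 6197996
-0.32·714288 + 0.74·2594039 = 1691016.700, which is > 1655430
This sign pattern matches Z-6.

Z-6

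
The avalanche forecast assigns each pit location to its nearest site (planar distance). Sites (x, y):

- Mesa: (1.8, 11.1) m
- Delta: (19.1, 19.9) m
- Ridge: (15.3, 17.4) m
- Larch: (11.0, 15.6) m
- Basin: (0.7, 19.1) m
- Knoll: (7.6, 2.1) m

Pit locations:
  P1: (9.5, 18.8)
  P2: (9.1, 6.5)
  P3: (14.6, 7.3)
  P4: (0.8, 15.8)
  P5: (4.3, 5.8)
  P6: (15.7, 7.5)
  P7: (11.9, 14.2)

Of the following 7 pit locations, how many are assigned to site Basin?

1

P1 → Larch
P2 → Knoll
P3 → Knoll
P4 → Basin
P5 → Knoll
P6 → Larch
P7 → Larch
1 of the 7 goes to Basin.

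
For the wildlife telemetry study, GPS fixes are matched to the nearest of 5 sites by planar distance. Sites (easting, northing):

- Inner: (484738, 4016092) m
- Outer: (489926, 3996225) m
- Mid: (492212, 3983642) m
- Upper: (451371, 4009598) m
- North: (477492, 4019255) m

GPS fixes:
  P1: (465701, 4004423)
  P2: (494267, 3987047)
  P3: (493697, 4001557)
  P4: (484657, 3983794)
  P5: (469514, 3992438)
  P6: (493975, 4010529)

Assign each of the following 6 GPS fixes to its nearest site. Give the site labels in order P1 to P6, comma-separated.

Upper, Mid, Outer, Mid, Outer, Inner

P1 → Upper (d²=232129525.00)
P2 → Mid (d²=15817050.00)
P3 → Outer (d²=42650665.00)
P4 → Mid (d²=57101129.00)
P5 → Outer (d²=430991113.00)
P6 → Inner (d²=116269138.00)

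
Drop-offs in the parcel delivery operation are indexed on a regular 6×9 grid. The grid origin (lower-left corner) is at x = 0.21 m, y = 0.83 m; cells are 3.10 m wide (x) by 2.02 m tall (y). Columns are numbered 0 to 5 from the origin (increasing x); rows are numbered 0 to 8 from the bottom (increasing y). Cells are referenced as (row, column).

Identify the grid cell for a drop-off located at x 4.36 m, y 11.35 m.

(5, 1)

Column index: ⌊(4.36 − 0.21) / 3.10⌋ = ⌊1.339⌋ = 1
Row offset from origin: ⌊(11.35 − 0.83) / 2.02⌋ = ⌊5.208⌋ = 5 → row 5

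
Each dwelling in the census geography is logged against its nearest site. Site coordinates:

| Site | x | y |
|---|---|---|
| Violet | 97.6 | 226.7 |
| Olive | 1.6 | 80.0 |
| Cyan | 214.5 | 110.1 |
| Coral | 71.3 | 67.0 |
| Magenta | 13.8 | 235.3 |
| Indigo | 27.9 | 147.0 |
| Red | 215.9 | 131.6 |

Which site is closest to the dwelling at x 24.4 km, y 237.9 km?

Magenta

Squared distances to each site:
Violet: 5483.680; Olive: 25452.250; Cyan: 52470.850; Coral: 31406.420; Magenta: 119.120; Indigo: 8275.060; Red: 47971.940.
Minimum at Magenta.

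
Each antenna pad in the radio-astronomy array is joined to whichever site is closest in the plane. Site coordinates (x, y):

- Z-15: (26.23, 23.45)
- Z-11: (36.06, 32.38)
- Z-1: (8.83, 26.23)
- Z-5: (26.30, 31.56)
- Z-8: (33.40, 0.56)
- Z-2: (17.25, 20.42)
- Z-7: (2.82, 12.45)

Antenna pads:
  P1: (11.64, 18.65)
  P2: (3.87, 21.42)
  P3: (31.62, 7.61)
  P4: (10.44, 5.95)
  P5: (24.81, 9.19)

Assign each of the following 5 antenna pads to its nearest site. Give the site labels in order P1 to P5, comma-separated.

P1 → Z-2 (d²=34.61)
P2 → Z-1 (d²=47.74)
P3 → Z-8 (d²=52.87)
P4 → Z-7 (d²=100.31)
P5 → Z-8 (d²=148.26)

Z-2, Z-1, Z-8, Z-7, Z-8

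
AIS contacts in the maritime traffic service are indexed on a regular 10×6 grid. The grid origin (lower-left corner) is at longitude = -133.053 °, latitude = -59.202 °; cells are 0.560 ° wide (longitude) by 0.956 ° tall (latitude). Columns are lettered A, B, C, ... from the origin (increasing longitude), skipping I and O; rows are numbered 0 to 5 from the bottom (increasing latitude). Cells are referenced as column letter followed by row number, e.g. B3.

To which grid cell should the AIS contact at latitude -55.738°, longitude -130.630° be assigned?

E3

Column index: ⌊(-130.630 − -133.053) / 0.560⌋ = ⌊4.327⌋ = 4 → column E
Row offset from origin: ⌊(-55.738 − -59.202) / 0.956⌋ = ⌊3.623⌋ = 3 → row 3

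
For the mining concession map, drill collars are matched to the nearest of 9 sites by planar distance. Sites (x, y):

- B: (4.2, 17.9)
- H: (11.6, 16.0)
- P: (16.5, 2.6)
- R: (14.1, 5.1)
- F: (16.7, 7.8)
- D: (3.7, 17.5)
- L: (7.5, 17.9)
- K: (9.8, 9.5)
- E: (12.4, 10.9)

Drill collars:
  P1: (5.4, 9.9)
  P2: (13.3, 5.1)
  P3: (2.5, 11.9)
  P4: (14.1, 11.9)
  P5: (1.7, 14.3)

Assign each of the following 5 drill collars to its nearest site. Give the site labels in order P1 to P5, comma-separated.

K, R, D, E, D

P1 → K (d²=19.52)
P2 → R (d²=0.64)
P3 → D (d²=32.80)
P4 → E (d²=3.89)
P5 → D (d²=14.24)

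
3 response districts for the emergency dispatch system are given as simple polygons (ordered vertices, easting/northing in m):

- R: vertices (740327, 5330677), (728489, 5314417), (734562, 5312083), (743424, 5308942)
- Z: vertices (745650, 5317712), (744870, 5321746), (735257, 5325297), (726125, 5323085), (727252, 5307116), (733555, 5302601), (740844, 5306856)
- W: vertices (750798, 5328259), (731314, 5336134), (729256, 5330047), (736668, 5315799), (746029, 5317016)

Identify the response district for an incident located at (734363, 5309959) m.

Z

Cast a ray rightward from (734363, 5309959). For each polygon, the edges (by vertex number in listed order) whose endpoints lie on opposite sides of northing = 5309959, where each meets that height, and whether that is right or left of the point:
R: 3–4 at easting≈740554.6 (right), 4–1 at easting≈743279.1 (right) → 2 crossings.
Z: 4–5 at easting≈727051.4 (left), 7–1 at easting≈742217.7 (right) → 1 crossing.
W: no edge straddles that height → 0 crossings.
Only Z has an odd count, so the point is inside Z.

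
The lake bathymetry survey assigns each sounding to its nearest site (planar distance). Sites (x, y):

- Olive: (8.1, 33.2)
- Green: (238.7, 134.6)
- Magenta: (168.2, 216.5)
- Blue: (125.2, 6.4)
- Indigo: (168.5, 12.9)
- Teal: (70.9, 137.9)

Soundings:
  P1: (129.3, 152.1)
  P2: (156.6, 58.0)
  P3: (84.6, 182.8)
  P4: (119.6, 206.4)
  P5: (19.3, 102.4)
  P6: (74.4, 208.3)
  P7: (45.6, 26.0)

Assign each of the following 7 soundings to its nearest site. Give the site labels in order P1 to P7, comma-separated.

Teal, Indigo, Teal, Magenta, Teal, Teal, Olive

P1 → Teal (d²=3612.20)
P2 → Indigo (d²=2175.62)
P3 → Teal (d²=2203.70)
P4 → Magenta (d²=2463.97)
P5 → Teal (d²=3922.81)
P6 → Teal (d²=4968.41)
P7 → Olive (d²=1458.09)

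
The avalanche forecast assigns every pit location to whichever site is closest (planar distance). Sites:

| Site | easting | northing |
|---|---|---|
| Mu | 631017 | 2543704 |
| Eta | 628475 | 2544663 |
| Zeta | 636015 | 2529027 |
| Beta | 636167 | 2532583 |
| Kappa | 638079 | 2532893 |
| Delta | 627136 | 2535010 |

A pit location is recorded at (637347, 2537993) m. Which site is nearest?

Squared distances to each site:
Mu: 72684421.000; Eta: 123201284.000; Zeta: 82163380.000; Beta: 30660500.000; Kappa: 26545824.000; Delta: 113162810.000.
Minimum at Kappa.

Kappa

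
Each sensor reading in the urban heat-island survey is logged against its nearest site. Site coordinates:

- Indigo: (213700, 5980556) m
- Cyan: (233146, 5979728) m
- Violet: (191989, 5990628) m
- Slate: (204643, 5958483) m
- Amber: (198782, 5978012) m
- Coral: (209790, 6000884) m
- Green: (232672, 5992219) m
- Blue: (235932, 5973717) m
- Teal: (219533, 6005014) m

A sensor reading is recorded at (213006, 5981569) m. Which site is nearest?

Squared distances to each site:
Indigo: 1507805.000; Cyan: 409008881.000; Violet: 523779770.000; Slate: 602903165.000; Amber: 214974425.000; Coral: 383411881.000; Green: 500174056.000; Blue: 587255380.000; Teal: 592269754.000.
Minimum at Indigo.

Indigo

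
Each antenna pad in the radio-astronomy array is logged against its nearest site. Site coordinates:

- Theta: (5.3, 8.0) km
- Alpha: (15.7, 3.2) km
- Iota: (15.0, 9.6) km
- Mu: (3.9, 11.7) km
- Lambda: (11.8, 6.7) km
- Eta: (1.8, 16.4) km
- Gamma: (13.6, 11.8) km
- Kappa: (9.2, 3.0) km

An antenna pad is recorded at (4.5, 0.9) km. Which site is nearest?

Kappa

Squared distances to each site:
Theta: 51.050; Alpha: 130.730; Iota: 185.940; Mu: 117.000; Lambda: 86.930; Eta: 247.540; Gamma: 201.620; Kappa: 26.500.
Minimum at Kappa.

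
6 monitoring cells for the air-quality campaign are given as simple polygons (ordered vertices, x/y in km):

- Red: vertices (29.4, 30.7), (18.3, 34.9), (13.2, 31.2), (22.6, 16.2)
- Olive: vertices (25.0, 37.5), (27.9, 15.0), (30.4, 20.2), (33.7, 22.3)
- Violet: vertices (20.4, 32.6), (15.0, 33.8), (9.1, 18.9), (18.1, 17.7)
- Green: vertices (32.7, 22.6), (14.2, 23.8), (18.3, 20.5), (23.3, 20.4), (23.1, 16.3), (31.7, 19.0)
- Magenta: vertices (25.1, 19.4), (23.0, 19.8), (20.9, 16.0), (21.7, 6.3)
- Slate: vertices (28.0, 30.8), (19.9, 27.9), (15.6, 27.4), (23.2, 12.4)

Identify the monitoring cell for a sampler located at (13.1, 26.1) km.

Violet

Cast a ray rightward from (13.1, 26.1). For each polygon, the edges (by vertex number in listed order) whose endpoints lie on opposite sides of y = 26.1, where each meets that height, and whether that is right or left of the point:
Red: 3–4 at x≈16.40 (right), 4–1 at x≈27.24 (right) → 2 crossings.
Olive: 1–2 at x≈26.47 (right), 4–1 at x≈31.53 (right) → 2 crossings.
Violet: 2–3 at x≈11.95 (left), 4–1 at x≈19.40 (right) → 1 crossing.
Green: no edge straddles that height → 0 crossings.
Magenta: no edge straddles that height → 0 crossings.
Slate: 3–4 at x≈16.26 (right), 4–1 at x≈26.77 (right) → 2 crossings.
Only Violet has an odd count, so the point is inside Violet.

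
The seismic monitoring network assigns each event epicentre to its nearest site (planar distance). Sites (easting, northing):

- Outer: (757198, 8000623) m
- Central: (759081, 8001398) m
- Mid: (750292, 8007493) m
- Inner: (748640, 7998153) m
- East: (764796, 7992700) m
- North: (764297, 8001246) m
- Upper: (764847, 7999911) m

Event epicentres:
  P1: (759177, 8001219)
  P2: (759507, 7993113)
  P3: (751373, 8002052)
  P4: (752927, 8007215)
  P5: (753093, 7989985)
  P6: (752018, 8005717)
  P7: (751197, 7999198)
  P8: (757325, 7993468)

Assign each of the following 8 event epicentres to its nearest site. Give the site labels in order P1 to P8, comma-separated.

P1 → Central (d²=41257.00)
P2 → East (d²=28144090.00)
P3 → Inner (d²=22671490.00)
P4 → Mid (d²=7020509.00)
P5 → Inner (d²=86545433.00)
P6 → Mid (d²=6133252.00)
P7 → Inner (d²=7630274.00)
P8 → Outer (d²=51210154.00)

Central, East, Inner, Mid, Inner, Mid, Inner, Outer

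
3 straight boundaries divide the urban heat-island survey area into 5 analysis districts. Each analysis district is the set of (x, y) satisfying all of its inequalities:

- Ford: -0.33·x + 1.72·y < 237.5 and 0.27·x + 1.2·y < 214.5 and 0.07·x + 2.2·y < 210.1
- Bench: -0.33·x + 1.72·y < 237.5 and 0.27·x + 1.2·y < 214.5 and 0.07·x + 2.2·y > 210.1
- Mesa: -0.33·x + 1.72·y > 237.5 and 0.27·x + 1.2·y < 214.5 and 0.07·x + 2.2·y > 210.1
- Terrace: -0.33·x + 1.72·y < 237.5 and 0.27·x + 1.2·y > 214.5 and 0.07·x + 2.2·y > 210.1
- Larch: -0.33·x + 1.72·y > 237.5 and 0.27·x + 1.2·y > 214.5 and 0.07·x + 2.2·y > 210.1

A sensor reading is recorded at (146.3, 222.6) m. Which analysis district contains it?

-0.33·146.3 + 1.72·222.6 = 334.593, which is > 237.5
0.27·146.3 + 1.2·222.6 = 306.621, which is > 214.5
0.07·146.3 + 2.2·222.6 = 499.961, which is > 210.1
This sign pattern matches Larch.

Larch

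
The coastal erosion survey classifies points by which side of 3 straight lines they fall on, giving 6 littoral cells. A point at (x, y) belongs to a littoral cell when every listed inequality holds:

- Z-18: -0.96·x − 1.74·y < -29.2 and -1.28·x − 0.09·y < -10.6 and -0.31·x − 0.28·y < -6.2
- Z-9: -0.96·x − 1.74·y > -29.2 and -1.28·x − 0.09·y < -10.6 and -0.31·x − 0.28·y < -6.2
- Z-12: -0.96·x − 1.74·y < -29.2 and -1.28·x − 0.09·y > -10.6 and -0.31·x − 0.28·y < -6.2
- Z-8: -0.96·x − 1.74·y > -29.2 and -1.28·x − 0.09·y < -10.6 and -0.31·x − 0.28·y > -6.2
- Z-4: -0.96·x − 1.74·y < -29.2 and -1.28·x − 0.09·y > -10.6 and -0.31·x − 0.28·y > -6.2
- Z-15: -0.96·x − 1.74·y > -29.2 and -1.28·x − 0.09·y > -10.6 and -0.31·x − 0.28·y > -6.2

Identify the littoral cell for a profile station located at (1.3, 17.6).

-0.96·1.3 − 1.74·17.6 = -31.872, which is < -29.2
-1.28·1.3 − 0.09·17.6 = -3.248, which is > -10.6
-0.31·1.3 − 0.28·17.6 = -5.331, which is > -6.2
This sign pattern matches Z-4.

Z-4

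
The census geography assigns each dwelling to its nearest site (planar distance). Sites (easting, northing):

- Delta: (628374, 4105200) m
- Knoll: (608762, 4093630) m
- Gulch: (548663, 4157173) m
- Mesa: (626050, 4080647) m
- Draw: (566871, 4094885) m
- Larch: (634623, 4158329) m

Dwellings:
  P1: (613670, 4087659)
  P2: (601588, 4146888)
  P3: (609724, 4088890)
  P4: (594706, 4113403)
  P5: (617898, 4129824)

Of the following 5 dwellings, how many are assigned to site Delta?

1

P1 → Knoll
P2 → Larch
P3 → Knoll
P4 → Knoll
P5 → Delta
1 of the 5 goes to Delta.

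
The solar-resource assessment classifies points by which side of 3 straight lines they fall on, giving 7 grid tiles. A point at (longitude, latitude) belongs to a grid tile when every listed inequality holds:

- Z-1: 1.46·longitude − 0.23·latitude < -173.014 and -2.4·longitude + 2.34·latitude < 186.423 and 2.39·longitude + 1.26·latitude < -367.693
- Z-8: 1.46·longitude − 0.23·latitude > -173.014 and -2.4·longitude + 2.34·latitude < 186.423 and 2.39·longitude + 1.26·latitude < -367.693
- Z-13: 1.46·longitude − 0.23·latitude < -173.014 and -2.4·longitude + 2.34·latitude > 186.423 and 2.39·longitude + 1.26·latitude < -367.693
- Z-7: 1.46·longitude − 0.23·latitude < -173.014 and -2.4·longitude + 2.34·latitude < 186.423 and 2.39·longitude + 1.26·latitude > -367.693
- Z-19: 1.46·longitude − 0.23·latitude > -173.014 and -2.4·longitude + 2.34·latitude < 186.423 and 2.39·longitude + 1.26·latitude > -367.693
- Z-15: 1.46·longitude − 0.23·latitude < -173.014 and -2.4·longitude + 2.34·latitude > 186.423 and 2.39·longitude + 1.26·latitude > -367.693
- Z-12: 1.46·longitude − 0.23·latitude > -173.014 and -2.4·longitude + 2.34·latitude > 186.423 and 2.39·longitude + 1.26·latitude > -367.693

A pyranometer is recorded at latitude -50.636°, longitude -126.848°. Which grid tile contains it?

Z-7

1.46·-126.848 − 0.23·-50.636 = -173.552, which is < -173.014
-2.4·-126.848 + 2.34·-50.636 = 185.947, which is < 186.423
2.39·-126.848 + 1.26·-50.636 = -366.968, which is > -367.693
This sign pattern matches Z-7.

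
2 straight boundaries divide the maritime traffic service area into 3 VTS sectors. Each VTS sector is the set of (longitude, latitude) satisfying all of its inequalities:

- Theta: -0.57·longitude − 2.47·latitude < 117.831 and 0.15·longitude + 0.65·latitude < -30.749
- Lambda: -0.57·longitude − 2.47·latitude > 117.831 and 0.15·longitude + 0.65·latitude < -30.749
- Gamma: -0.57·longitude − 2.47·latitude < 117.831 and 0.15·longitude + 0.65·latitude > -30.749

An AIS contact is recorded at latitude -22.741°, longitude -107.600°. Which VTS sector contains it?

-0.57·-107.600 − 2.47·-22.741 = 117.502, which is < 117.831
0.15·-107.600 + 0.65·-22.741 = -30.922, which is < -30.749
This sign pattern matches Theta.

Theta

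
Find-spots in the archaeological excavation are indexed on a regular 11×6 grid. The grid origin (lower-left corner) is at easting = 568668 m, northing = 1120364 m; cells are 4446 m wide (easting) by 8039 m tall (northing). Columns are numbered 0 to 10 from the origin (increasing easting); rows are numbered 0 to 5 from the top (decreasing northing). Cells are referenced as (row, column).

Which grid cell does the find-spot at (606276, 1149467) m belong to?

(2, 8)

Column index: ⌊(606276 − 568668) / 4446⌋ = ⌊8.459⌋ = 8
Row offset from origin: ⌊(1149467 − 1120364) / 8039⌋ = ⌊3.620⌋ = 3 → row 2 (counted from top)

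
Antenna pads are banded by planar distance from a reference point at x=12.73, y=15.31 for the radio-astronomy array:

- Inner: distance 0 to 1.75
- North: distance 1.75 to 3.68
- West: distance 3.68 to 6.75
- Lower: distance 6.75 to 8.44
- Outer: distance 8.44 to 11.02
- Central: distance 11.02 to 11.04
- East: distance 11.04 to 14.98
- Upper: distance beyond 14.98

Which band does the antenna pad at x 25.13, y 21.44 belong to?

Distance = √((25.13−12.73)² + (21.44−15.31)²) = √(153.760 + 37.577) = 13.832.
11.04 ≤ 13.832 < 14.98 → East.

East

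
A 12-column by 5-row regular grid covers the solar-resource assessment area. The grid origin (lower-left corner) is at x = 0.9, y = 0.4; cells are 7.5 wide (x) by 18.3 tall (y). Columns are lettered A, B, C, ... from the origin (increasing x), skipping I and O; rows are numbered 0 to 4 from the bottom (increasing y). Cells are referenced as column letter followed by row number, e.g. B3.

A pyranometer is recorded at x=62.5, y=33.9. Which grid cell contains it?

J1

Column index: ⌊(62.5 − 0.9) / 7.5⌋ = ⌊8.213⌋ = 8 → column J
Row offset from origin: ⌊(33.9 − 0.4) / 18.3⌋ = ⌊1.831⌋ = 1 → row 1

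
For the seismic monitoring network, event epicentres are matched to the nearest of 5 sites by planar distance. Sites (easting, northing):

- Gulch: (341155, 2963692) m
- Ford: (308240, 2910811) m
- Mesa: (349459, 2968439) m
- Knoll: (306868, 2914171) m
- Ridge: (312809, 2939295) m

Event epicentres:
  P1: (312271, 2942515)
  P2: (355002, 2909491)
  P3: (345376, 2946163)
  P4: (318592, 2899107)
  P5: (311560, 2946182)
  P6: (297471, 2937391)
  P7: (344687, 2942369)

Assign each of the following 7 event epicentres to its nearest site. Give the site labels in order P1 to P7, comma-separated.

P1 → Ridge (d²=10657844.00)
P2 → Ford (d²=2188427044.00)
P3 → Gulch (d²=325082682.00)
P4 → Ford (d²=244147520.00)
P5 → Ridge (d²=48990770.00)
P6 → Ridge (d²=238879460.00)
P7 → Gulch (d²=467145353.00)

Ridge, Ford, Gulch, Ford, Ridge, Ridge, Gulch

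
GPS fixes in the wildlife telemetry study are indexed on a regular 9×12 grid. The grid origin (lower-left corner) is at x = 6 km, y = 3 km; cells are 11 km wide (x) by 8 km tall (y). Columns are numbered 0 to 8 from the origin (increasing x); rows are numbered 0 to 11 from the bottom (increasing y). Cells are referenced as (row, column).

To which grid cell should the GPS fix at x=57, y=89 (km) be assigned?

Column index: ⌊(57 − 6) / 11⌋ = ⌊4.636⌋ = 4
Row offset from origin: ⌊(89 − 3) / 8⌋ = ⌊10.750⌋ = 10 → row 10

(10, 4)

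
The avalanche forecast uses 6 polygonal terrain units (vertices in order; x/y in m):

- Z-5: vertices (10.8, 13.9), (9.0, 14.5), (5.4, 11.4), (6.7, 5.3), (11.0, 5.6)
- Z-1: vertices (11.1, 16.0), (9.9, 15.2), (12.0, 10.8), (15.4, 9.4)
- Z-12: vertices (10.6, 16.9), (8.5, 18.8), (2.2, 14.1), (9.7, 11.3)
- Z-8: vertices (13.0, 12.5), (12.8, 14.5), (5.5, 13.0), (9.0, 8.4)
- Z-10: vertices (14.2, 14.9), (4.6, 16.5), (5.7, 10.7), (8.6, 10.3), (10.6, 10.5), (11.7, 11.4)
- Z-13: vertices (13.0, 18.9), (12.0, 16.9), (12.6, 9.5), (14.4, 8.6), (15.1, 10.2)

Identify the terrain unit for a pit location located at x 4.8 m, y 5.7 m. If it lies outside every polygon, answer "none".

Cast a ray rightward from (4.8, 5.7). For each polygon, the edges (by vertex number in listed order) whose endpoints lie on opposite sides of y = 5.7, where each meets that height, and whether that is right or left of the point:
Z-5: 3–4 at x≈6.61 (right), 5–1 at x≈11.00 (right) → 2 crossings.
Z-1: no edge straddles that height → 0 crossings.
Z-12: no edge straddles that height → 0 crossings.
Z-8: no edge straddles that height → 0 crossings.
Z-10: no edge straddles that height → 0 crossings.
Z-13: no edge straddles that height → 0 crossings.
All counts are even, so the point lies outside every listed polygon.

none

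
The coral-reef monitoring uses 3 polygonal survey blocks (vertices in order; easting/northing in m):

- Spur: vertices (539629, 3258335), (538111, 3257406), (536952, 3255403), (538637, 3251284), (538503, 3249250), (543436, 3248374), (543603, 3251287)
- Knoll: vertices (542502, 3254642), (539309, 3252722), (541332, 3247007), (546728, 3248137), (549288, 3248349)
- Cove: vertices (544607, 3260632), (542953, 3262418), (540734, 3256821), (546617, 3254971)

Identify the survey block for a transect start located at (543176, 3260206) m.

Cast a ray rightward from (543176, 3260206). For each polygon, the edges (by vertex number in listed order) whose endpoints lie on opposite sides of northing = 3260206, where each meets that height, and whether that is right or left of the point:
Spur: no edge straddles that height → 0 crossings.
Knoll: no edge straddles that height → 0 crossings.
Cove: 2–3 at easting≈542076.0 (left), 4–1 at easting≈544758.3 (right) → 1 crossing.
Only Cove has an odd count, so the point is inside Cove.

Cove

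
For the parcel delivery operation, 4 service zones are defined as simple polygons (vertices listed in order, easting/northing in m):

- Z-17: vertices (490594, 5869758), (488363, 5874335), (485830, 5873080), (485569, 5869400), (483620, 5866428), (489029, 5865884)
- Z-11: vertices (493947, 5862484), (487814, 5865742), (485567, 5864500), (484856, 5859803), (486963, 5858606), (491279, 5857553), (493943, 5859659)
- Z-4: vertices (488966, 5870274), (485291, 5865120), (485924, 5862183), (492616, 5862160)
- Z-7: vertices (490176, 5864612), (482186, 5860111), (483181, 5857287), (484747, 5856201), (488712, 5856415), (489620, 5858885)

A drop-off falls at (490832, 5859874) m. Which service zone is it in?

Z-11

Cast a ray rightward from (490832, 5859874). For each polygon, the edges (by vertex number in listed order) whose endpoints lie on opposite sides of northing = 5859874, where each meets that height, and whether that is right or left of the point:
Z-17: no edge straddles that height → 0 crossings.
Z-11: 3–4 at easting≈484866.7 (left), 7–1 at easting≈493943.3 (right) → 1 crossing.
Z-4: no edge straddles that height → 0 crossings.
Z-7: 2–3 at easting≈482269.5 (left), 6–1 at easting≈489716.0 (left) → 0 crossings.
Only Z-11 has an odd count, so the point is inside Z-11.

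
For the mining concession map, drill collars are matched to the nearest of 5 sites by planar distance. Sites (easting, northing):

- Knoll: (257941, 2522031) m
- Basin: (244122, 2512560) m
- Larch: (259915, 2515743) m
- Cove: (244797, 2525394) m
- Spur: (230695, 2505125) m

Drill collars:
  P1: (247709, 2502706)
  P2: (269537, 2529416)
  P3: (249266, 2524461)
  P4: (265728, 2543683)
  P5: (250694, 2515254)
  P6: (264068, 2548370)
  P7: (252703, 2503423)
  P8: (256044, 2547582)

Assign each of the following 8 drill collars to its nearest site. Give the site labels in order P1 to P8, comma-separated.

P1 → Basin (d²=109967885.00)
P2 → Knoll (d²=189005441.00)
P3 → Cove (d²=20842450.00)
P4 → Knoll (d²=529446473.00)
P5 → Basin (d²=50448820.00)
P6 → Knoll (d²=731283050.00)
P7 → Basin (d²=157118330.00)
P8 → Cove (d²=618802353.00)

Basin, Knoll, Cove, Knoll, Basin, Knoll, Basin, Cove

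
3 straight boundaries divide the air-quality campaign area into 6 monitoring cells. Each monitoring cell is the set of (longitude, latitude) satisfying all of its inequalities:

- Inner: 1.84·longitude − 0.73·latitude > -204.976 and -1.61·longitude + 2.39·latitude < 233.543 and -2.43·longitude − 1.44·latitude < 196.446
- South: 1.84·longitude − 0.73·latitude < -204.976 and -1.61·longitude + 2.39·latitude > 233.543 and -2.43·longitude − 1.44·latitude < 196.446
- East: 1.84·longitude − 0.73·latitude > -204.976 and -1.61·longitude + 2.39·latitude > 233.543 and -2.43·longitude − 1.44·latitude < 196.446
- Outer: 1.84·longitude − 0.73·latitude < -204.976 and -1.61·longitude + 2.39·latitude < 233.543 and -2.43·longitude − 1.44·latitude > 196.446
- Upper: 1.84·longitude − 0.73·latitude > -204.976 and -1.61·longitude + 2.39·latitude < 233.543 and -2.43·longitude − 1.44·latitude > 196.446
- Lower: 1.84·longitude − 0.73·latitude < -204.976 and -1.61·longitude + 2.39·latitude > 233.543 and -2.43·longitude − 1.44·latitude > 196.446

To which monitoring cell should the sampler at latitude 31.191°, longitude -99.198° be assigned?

1.84·-99.198 − 0.73·31.191 = -205.294, which is < -204.976
-1.61·-99.198 + 2.39·31.191 = 234.255, which is > 233.543
-2.43·-99.198 − 1.44·31.191 = 196.136, which is < 196.446
This sign pattern matches South.

South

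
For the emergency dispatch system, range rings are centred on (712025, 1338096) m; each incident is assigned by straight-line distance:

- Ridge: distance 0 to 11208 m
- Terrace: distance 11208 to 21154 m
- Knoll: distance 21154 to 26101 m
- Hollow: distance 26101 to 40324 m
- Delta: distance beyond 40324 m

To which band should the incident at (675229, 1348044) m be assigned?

Hollow

Distance = √((675229−712025)² + (1348044−1338096)²) = √(1353945616.000 + 98962704.000) = 38117.035 m.
26101 ≤ 38117.035 < 40324 → Hollow.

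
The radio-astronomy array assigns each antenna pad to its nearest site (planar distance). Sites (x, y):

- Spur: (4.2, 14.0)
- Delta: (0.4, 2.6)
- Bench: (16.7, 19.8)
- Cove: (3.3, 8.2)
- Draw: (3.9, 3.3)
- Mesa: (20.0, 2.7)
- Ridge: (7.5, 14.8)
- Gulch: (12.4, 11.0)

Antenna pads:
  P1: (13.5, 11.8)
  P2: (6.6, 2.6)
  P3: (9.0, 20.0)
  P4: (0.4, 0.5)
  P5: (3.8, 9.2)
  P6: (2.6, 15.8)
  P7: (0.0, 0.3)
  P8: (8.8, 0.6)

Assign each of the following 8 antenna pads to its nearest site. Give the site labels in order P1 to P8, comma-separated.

Gulch, Draw, Ridge, Delta, Cove, Spur, Delta, Draw

P1 → Gulch (d²=1.85)
P2 → Draw (d²=7.78)
P3 → Ridge (d²=29.29)
P4 → Delta (d²=4.41)
P5 → Cove (d²=1.25)
P6 → Spur (d²=5.80)
P7 → Delta (d²=5.45)
P8 → Draw (d²=31.30)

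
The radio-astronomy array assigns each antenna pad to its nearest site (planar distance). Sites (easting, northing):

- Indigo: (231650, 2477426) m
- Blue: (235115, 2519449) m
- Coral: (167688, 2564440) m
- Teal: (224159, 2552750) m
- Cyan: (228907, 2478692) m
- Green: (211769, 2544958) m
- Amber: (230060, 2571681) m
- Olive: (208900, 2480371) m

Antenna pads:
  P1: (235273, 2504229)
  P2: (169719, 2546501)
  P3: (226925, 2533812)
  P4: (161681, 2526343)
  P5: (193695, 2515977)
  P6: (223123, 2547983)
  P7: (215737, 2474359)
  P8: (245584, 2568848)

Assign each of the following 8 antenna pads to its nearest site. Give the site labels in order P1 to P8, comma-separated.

Blue, Coral, Blue, Coral, Green, Teal, Olive, Amber

P1 → Blue (d²=231673364.00)
P2 → Coral (d²=325932682.00)
P3 → Blue (d²=273371869.00)
P4 → Coral (d²=1487465458.00)
P5 → Green (d²=1166567837.00)
P6 → Teal (d²=23797585.00)
P7 → Olive (d²=82888713.00)
P8 → Amber (d²=249020465.00)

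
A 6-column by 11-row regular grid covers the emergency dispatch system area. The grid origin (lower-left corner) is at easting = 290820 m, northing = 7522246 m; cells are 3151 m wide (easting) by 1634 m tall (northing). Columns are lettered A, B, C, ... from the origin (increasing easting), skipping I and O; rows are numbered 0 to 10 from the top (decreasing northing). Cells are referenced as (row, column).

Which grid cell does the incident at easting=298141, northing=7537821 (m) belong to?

Column index: ⌊(298141 − 290820) / 3151⌋ = ⌊2.323⌋ = 2 → column C
Row offset from origin: ⌊(7537821 − 7522246) / 1634⌋ = ⌊9.532⌋ = 9 → row 1 (counted from top)

(1, C)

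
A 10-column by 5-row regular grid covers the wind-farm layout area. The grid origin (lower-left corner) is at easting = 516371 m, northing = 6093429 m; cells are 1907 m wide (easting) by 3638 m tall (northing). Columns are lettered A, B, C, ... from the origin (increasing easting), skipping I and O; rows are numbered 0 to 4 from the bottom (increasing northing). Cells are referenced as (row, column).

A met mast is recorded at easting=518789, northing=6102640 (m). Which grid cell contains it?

(2, B)

Column index: ⌊(518789 − 516371) / 1907⌋ = ⌊1.268⌋ = 1 → column B
Row offset from origin: ⌊(6102640 − 6093429) / 3638⌋ = ⌊2.532⌋ = 2 → row 2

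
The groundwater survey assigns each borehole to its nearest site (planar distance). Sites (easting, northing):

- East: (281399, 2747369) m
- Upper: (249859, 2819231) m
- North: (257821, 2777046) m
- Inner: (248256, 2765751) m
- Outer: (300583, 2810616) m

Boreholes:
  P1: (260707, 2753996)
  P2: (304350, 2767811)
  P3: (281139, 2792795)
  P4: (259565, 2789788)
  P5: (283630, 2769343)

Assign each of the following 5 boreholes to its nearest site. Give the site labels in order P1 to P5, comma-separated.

Inner, East, Outer, North, East

P1 → Inner (d²=293207426.00)
P2 → East (d²=944623765.00)
P3 → Outer (d²=695657177.00)
P4 → North (d²=165400100.00)
P5 → East (d²=487834037.00)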